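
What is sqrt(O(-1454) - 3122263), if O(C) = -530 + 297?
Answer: 24*I*sqrt(5421) ≈ 1767.1*I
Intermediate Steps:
O(C) = -233
sqrt(O(-1454) - 3122263) = sqrt(-233 - 3122263) = sqrt(-3122496) = 24*I*sqrt(5421)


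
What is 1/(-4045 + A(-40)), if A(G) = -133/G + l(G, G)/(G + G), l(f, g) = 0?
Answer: -40/161667 ≈ -0.00024742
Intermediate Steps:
A(G) = -133/G (A(G) = -133/G + 0/(G + G) = -133/G + 0/((2*G)) = -133/G + 0*(1/(2*G)) = -133/G + 0 = -133/G)
1/(-4045 + A(-40)) = 1/(-4045 - 133/(-40)) = 1/(-4045 - 133*(-1/40)) = 1/(-4045 + 133/40) = 1/(-161667/40) = -40/161667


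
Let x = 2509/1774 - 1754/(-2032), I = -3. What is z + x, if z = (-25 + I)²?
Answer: 708586999/901192 ≈ 786.28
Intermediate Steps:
x = 2052471/901192 (x = 2509*(1/1774) - 1754*(-1/2032) = 2509/1774 + 877/1016 = 2052471/901192 ≈ 2.2775)
z = 784 (z = (-25 - 3)² = (-28)² = 784)
z + x = 784 + 2052471/901192 = 708586999/901192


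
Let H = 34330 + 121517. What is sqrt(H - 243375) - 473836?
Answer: -473836 + 2*I*sqrt(21882) ≈ -4.7384e+5 + 295.85*I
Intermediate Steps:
H = 155847
sqrt(H - 243375) - 473836 = sqrt(155847 - 243375) - 473836 = sqrt(-87528) - 473836 = 2*I*sqrt(21882) - 473836 = -473836 + 2*I*sqrt(21882)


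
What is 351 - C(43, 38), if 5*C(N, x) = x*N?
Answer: 121/5 ≈ 24.200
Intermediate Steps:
C(N, x) = N*x/5 (C(N, x) = (x*N)/5 = (N*x)/5 = N*x/5)
351 - C(43, 38) = 351 - 43*38/5 = 351 - 1*1634/5 = 351 - 1634/5 = 121/5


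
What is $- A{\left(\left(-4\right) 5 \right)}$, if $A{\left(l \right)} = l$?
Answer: $20$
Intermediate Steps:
$- A{\left(\left(-4\right) 5 \right)} = - \left(-4\right) 5 = \left(-1\right) \left(-20\right) = 20$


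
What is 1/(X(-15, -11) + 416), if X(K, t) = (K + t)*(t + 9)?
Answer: 1/468 ≈ 0.0021368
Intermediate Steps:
X(K, t) = (9 + t)*(K + t) (X(K, t) = (K + t)*(9 + t) = (9 + t)*(K + t))
1/(X(-15, -11) + 416) = 1/(((-11)**2 + 9*(-15) + 9*(-11) - 15*(-11)) + 416) = 1/((121 - 135 - 99 + 165) + 416) = 1/(52 + 416) = 1/468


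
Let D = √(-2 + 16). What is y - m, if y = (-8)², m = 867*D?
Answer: 64 - 867*√14 ≈ -3180.0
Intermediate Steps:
D = √14 ≈ 3.7417
m = 867*√14 ≈ 3244.0
y = 64
y - m = 64 - 867*√14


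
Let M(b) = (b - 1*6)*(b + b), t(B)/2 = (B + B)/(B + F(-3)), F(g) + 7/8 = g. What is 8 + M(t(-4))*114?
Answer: -2421416/1323 ≈ -1830.2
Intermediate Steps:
F(g) = -7/8 + g
t(B) = 4*B/(-31/8 + B) (t(B) = 2*((B + B)/(B + (-7/8 - 3))) = 2*((2*B)/(B - 31/8)) = 2*((2*B)/(-31/8 + B)) = 2*(2*B/(-31/8 + B)) = 4*B/(-31/8 + B))
M(b) = 2*b*(-6 + b) (M(b) = (b - 6)*(2*b) = (-6 + b)*(2*b) = 2*b*(-6 + b))
8 + M(t(-4))*114 = 8 + (2*(32*(-4)/(-31 + 8*(-4)))*(-6 + 32*(-4)/(-31 + 8*(-4))))*114 = 8 + (2*(32*(-4)/(-31 - 32))*(-6 + 32*(-4)/(-31 - 32)))*114 = 8 + (2*(32*(-4)/(-63))*(-6 + 32*(-4)/(-63)))*114 = 8 + (2*(32*(-4)*(-1/63))*(-6 + 32*(-4)*(-1/63)))*114 = 8 + (2*(128/63)*(-6 + 128/63))*114 = 8 + (2*(128/63)*(-250/63))*114 = 8 - 64000/3969*114 = 8 - 2432000/1323 = -2421416/1323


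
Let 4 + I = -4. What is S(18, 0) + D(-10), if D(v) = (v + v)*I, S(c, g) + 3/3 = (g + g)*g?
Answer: 159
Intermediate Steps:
I = -8 (I = -4 - 4 = -8)
S(c, g) = -1 + 2*g² (S(c, g) = -1 + (g + g)*g = -1 + (2*g)*g = -1 + 2*g²)
D(v) = -16*v (D(v) = (v + v)*(-8) = (2*v)*(-8) = -16*v)
S(18, 0) + D(-10) = (-1 + 2*0²) - 16*(-10) = (-1 + 2*0) + 160 = (-1 + 0) + 160 = -1 + 160 = 159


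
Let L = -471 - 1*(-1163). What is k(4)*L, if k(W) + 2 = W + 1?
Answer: 2076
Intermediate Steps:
k(W) = -1 + W (k(W) = -2 + (W + 1) = -2 + (1 + W) = -1 + W)
L = 692 (L = -471 + 1163 = 692)
k(4)*L = (-1 + 4)*692 = 3*692 = 2076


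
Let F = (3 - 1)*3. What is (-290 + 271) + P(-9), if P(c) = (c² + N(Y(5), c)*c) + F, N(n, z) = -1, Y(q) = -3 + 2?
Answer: 77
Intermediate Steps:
Y(q) = -1
F = 6 (F = 2*3 = 6)
P(c) = 6 + c² - c (P(c) = (c² - c) + 6 = 6 + c² - c)
(-290 + 271) + P(-9) = (-290 + 271) + (6 + (-9)² - 1*(-9)) = -19 + (6 + 81 + 9) = -19 + 96 = 77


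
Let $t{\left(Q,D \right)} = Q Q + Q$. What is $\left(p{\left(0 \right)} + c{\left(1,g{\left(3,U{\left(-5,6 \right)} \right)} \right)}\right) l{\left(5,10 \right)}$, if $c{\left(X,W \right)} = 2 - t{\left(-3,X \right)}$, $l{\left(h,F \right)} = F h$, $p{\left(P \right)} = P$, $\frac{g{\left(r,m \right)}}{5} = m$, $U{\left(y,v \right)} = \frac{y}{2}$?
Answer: $-200$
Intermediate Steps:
$U{\left(y,v \right)} = \frac{y}{2}$ ($U{\left(y,v \right)} = y \frac{1}{2} = \frac{y}{2}$)
$g{\left(r,m \right)} = 5 m$
$t{\left(Q,D \right)} = Q + Q^{2}$ ($t{\left(Q,D \right)} = Q^{2} + Q = Q + Q^{2}$)
$c{\left(X,W \right)} = -4$ ($c{\left(X,W \right)} = 2 - - 3 \left(1 - 3\right) = 2 - \left(-3\right) \left(-2\right) = 2 - 6 = -4$)
$\left(p{\left(0 \right)} + c{\left(1,g{\left(3,U{\left(-5,6 \right)} \right)} \right)}\right) l{\left(5,10 \right)} = \left(0 - 4\right) 10 \cdot 5 = \left(-4\right) 50 = -200$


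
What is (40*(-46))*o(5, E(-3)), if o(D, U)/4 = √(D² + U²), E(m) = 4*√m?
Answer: -7360*I*√23 ≈ -35297.0*I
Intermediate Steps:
o(D, U) = 4*√(D² + U²)
(40*(-46))*o(5, E(-3)) = (40*(-46))*(4*√(5² + (4*√(-3))²)) = -7360*√(25 + (4*(I*√3))²) = -7360*√(25 + (4*I*√3)²) = -7360*√(25 - 48) = -7360*√(-23) = -7360*I*√23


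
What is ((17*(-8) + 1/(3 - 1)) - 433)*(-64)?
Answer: 36384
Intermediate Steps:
((17*(-8) + 1/(3 - 1)) - 433)*(-64) = ((-136 + 1/2) - 433)*(-64) = ((-136 + ½) - 433)*(-64) = (-271/2 - 433)*(-64) = -1137/2*(-64) = 36384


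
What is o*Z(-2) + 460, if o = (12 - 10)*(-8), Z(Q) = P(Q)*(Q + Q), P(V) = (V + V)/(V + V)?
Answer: 524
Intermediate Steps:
P(V) = 1 (P(V) = (2*V)/((2*V)) = (2*V)*(1/(2*V)) = 1)
Z(Q) = 2*Q (Z(Q) = 1*(Q + Q) = 1*(2*Q) = 2*Q)
o = -16 (o = 2*(-8) = -16)
o*Z(-2) + 460 = -32*(-2) + 460 = -16*(-4) + 460 = 64 + 460 = 524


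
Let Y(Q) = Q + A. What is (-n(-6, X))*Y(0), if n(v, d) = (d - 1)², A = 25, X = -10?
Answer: -3025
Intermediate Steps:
n(v, d) = (-1 + d)²
Y(Q) = 25 + Q (Y(Q) = Q + 25 = 25 + Q)
(-n(-6, X))*Y(0) = (-(-1 - 10)²)*(25 + 0) = -1*(-11)²*25 = -1*121*25 = -121*25 = -3025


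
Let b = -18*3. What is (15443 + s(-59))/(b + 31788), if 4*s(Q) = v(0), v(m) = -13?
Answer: 61759/126936 ≈ 0.48654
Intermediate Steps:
b = -54
s(Q) = -13/4 (s(Q) = (¼)*(-13) = -13/4)
(15443 + s(-59))/(b + 31788) = (15443 - 13/4)/(-54 + 31788) = (61759/4)/31734 = (61759/4)*(1/31734) = 61759/126936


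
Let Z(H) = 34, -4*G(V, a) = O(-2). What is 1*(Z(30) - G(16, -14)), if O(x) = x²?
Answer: 35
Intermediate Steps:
G(V, a) = -1 (G(V, a) = -¼*(-2)² = -¼*4 = -1)
1*(Z(30) - G(16, -14)) = 1*(34 - 1*(-1)) = 1*(34 + 1) = 1*35 = 35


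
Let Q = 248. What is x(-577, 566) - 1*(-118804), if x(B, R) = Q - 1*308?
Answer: 118744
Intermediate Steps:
x(B, R) = -60 (x(B, R) = 248 - 1*308 = 248 - 308 = -60)
x(-577, 566) - 1*(-118804) = -60 - 1*(-118804) = -60 + 118804 = 118744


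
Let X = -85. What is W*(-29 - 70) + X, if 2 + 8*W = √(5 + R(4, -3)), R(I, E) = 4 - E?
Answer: -241/4 - 99*√3/4 ≈ -103.12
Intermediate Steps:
W = -¼ + √3/4 (W = -¼ + √(5 + (4 - 1*(-3)))/8 = -¼ + √(5 + (4 + 3))/8 = -¼ + √(5 + 7)/8 = -¼ + √12/8 = -¼ + (2*√3)/8 = -¼ + √3/4 ≈ 0.18301)
W*(-29 - 70) + X = (-¼ + √3/4)*(-29 - 70) - 85 = (-¼ + √3/4)*(-99) - 85 = (99/4 - 99*√3/4) - 85 = -241/4 - 99*√3/4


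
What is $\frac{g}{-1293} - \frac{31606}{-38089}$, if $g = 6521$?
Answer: $- \frac{207511811}{49249077} \approx -4.2135$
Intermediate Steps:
$\frac{g}{-1293} - \frac{31606}{-38089} = \frac{6521}{-1293} - \frac{31606}{-38089} = 6521 \left(- \frac{1}{1293}\right) - - \frac{31606}{38089} = - \frac{6521}{1293} + \frac{31606}{38089} = - \frac{207511811}{49249077}$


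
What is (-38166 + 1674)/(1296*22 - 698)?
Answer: -18246/13907 ≈ -1.3120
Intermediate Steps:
(-38166 + 1674)/(1296*22 - 698) = -36492/(28512 - 698) = -36492/27814 = -36492*1/27814 = -18246/13907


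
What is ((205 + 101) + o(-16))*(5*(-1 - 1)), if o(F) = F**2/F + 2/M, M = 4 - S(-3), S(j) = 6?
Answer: -2890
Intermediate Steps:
M = -2 (M = 4 - 1*6 = 4 - 6 = -2)
o(F) = -1 + F (o(F) = F**2/F + 2/(-2) = F + 2*(-1/2) = F - 1 = -1 + F)
((205 + 101) + o(-16))*(5*(-1 - 1)) = ((205 + 101) + (-1 - 16))*(5*(-1 - 1)) = (306 - 17)*(5*(-2)) = 289*(-10) = -2890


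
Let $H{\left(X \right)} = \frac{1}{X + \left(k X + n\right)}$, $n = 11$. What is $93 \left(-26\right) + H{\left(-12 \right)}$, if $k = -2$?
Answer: $- \frac{55613}{23} \approx -2418.0$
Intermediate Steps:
$H{\left(X \right)} = \frac{1}{11 - X}$ ($H{\left(X \right)} = \frac{1}{X - \left(-11 + 2 X\right)} = \frac{1}{11 - X}$)
$93 \left(-26\right) + H{\left(-12 \right)} = 93 \left(-26\right) + \frac{1}{11 - -12} = -2418 + \frac{1}{11 + 12} = -2418 + \frac{1}{23} = - \frac{55613}{23}$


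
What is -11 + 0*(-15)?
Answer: -11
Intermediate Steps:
-11 + 0*(-15) = -11 + 0 = -11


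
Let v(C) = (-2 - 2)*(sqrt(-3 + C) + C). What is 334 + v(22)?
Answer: 246 - 4*sqrt(19) ≈ 228.56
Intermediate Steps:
v(C) = -4*C - 4*sqrt(-3 + C) (v(C) = -4*(C + sqrt(-3 + C)) = -4*C - 4*sqrt(-3 + C))
334 + v(22) = 334 + (-4*22 - 4*sqrt(-3 + 22)) = 334 + (-88 - 4*sqrt(19)) = 246 - 4*sqrt(19)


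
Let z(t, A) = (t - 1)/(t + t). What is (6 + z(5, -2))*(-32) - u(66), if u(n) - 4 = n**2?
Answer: -22824/5 ≈ -4564.8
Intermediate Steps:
z(t, A) = (-1 + t)/(2*t) (z(t, A) = (-1 + t)/((2*t)) = (-1 + t)*(1/(2*t)) = (-1 + t)/(2*t))
u(n) = 4 + n**2
(6 + z(5, -2))*(-32) - u(66) = (6 + (1/2)*(-1 + 5)/5)*(-32) - (4 + 66**2) = (6 + (1/2)*(1/5)*4)*(-32) - (4 + 4356) = (6 + 2/5)*(-32) - 1*4360 = (32/5)*(-32) - 4360 = -1024/5 - 4360 = -22824/5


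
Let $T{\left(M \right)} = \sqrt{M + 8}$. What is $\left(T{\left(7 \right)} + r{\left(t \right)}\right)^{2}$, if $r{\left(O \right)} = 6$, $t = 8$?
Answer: $\left(6 + \sqrt{15}\right)^{2} \approx 97.476$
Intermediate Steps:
$T{\left(M \right)} = \sqrt{8 + M}$
$\left(T{\left(7 \right)} + r{\left(t \right)}\right)^{2} = \left(\sqrt{8 + 7} + 6\right)^{2} = \left(\sqrt{15} + 6\right)^{2} = \left(6 + \sqrt{15}\right)^{2}$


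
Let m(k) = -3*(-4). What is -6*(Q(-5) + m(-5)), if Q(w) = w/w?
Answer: -78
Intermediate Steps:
m(k) = 12
Q(w) = 1
-6*(Q(-5) + m(-5)) = -6*(1 + 12) = -6*13 = -78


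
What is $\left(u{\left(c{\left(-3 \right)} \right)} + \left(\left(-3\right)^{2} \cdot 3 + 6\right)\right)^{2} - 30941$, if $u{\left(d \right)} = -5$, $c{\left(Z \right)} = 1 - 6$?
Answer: $-30157$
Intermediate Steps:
$c{\left(Z \right)} = -5$ ($c{\left(Z \right)} = 1 - 6 = -5$)
$\left(u{\left(c{\left(-3 \right)} \right)} + \left(\left(-3\right)^{2} \cdot 3 + 6\right)\right)^{2} - 30941 = \left(-5 + \left(\left(-3\right)^{2} \cdot 3 + 6\right)\right)^{2} - 30941 = \left(-5 + \left(9 \cdot 3 + 6\right)\right)^{2} - 30941 = \left(-5 + \left(27 + 6\right)\right)^{2} - 30941 = \left(-5 + 33\right)^{2} - 30941 = 28^{2} - 30941 = 784 - 30941 = -30157$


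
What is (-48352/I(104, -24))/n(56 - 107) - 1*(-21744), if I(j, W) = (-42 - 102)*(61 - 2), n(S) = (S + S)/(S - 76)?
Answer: 589041161/27081 ≈ 21751.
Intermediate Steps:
n(S) = 2*S/(-76 + S) (n(S) = (2*S)/(-76 + S) = 2*S/(-76 + S))
I(j, W) = -8496 (I(j, W) = -144*59 = -8496)
(-48352/I(104, -24))/n(56 - 107) - 1*(-21744) = (-48352/(-8496))/((2*(56 - 107)/(-76 + (56 - 107)))) - 1*(-21744) = (-48352*(-1/8496))/((2*(-51)/(-76 - 51))) + 21744 = 3022/(531*((2*(-51)/(-127)))) + 21744 = 3022/(531*((2*(-51)*(-1/127)))) + 21744 = 3022/(531*(102/127)) + 21744 = (3022/531)*(127/102) + 21744 = 191897/27081 + 21744 = 589041161/27081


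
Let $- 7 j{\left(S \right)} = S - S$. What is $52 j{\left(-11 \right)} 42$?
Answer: $0$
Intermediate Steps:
$j{\left(S \right)} = 0$ ($j{\left(S \right)} = - \frac{S - S}{7} = \left(- \frac{1}{7}\right) 0 = 0$)
$52 j{\left(-11 \right)} 42 = 52 \cdot 0 \cdot 42 = 0 \cdot 42 = 0$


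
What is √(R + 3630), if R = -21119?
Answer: I*√17489 ≈ 132.25*I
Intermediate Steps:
√(R + 3630) = √(-21119 + 3630) = √(-17489) = I*√17489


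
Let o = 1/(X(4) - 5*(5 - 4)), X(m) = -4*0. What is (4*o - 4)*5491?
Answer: -131784/5 ≈ -26357.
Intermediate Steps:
X(m) = 0
o = -1/5 (o = 1/(0 - 5*(5 - 4)) = 1/(0 - 5*1) = 1/(0 - 5) = 1/(-5) = -1/5 ≈ -0.20000)
(4*o - 4)*5491 = (4*(-1/5) - 4)*5491 = (-4/5 - 4)*5491 = -24/5*5491 = -131784/5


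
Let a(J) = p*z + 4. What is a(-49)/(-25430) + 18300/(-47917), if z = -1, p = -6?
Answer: -46584817/121852931 ≈ -0.38230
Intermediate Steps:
a(J) = 10 (a(J) = -6*(-1) + 4 = 6 + 4 = 10)
a(-49)/(-25430) + 18300/(-47917) = 10/(-25430) + 18300/(-47917) = 10*(-1/25430) + 18300*(-1/47917) = -1/2543 - 18300/47917 = -46584817/121852931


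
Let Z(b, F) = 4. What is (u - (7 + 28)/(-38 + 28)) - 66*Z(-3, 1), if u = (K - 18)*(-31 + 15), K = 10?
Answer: -265/2 ≈ -132.50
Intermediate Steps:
u = 128 (u = (10 - 18)*(-31 + 15) = -8*(-16) = 128)
(u - (7 + 28)/(-38 + 28)) - 66*Z(-3, 1) = (128 - (7 + 28)/(-38 + 28)) - 66*4 = (128 - 35/(-10)) - 264 = (128 - 35*(-1)/10) - 264 = (128 - 1*(-7/2)) - 264 = (128 + 7/2) - 264 = 263/2 - 264 = -265/2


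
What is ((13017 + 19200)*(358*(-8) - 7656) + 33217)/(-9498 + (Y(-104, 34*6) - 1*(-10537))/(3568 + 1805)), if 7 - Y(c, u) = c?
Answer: 1820853944379/51022106 ≈ 35688.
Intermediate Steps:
Y(c, u) = 7 - c
((13017 + 19200)*(358*(-8) - 7656) + 33217)/(-9498 + (Y(-104, 34*6) - 1*(-10537))/(3568 + 1805)) = ((13017 + 19200)*(358*(-8) - 7656) + 33217)/(-9498 + ((7 - 1*(-104)) - 1*(-10537))/(3568 + 1805)) = (32217*(-2864 - 7656) + 33217)/(-9498 + ((7 + 104) + 10537)/5373) = (32217*(-10520) + 33217)/(-9498 + (111 + 10537)*(1/5373)) = (-338922840 + 33217)/(-9498 + 10648*(1/5373)) = -338889623/(-9498 + 10648/5373) = -338889623/(-51022106/5373) = -338889623*(-5373/51022106) = 1820853944379/51022106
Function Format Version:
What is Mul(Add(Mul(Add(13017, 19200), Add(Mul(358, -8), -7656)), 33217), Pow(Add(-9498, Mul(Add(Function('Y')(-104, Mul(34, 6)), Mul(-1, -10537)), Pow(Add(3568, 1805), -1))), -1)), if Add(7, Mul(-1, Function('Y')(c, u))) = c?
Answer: Rational(1820853944379, 51022106) ≈ 35688.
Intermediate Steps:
Function('Y')(c, u) = Add(7, Mul(-1, c))
Mul(Add(Mul(Add(13017, 19200), Add(Mul(358, -8), -7656)), 33217), Pow(Add(-9498, Mul(Add(Function('Y')(-104, Mul(34, 6)), Mul(-1, -10537)), Pow(Add(3568, 1805), -1))), -1)) = Mul(Add(Mul(Add(13017, 19200), Add(Mul(358, -8), -7656)), 33217), Pow(Add(-9498, Mul(Add(Add(7, Mul(-1, -104)), Mul(-1, -10537)), Pow(Add(3568, 1805), -1))), -1)) = Mul(Add(Mul(32217, Add(-2864, -7656)), 33217), Pow(Add(-9498, Mul(Add(Add(7, 104), 10537), Pow(5373, -1))), -1)) = Mul(Add(Mul(32217, -10520), 33217), Pow(Add(-9498, Mul(Add(111, 10537), Rational(1, 5373))), -1)) = Mul(Add(-338922840, 33217), Pow(Add(-9498, Mul(10648, Rational(1, 5373))), -1)) = Mul(-338889623, Pow(Add(-9498, Rational(10648, 5373)), -1)) = Mul(-338889623, Pow(Rational(-51022106, 5373), -1)) = Mul(-338889623, Rational(-5373, 51022106)) = Rational(1820853944379, 51022106)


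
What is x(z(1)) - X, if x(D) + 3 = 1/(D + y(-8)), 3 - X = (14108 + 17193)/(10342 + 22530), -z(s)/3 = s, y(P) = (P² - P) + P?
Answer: -10088919/2005192 ≈ -5.0314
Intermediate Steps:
y(P) = P²
z(s) = -3*s
X = 67315/32872 (X = 3 - (14108 + 17193)/(10342 + 22530) = 3 - 31301/32872 = 67315/32872 ≈ 2.0478)
x(D) = -3 + 1/(64 + D) (x(D) = -3 + 1/(D + (-8)²) = -3 + 1/(D + 64) = -3 + 1/(64 + D))
x(z(1)) - X = (-191 - (-9))/(64 - 3*1) - 1*67315/32872 = (-191 - 3*(-3))/(64 - 3) - 67315/32872 = (-191 + 9)/61 - 67315/32872 = (1/61)*(-182) - 67315/32872 = -182/61 - 67315/32872 = -10088919/2005192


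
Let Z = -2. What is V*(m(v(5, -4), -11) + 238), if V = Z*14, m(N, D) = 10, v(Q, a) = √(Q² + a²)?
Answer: -6944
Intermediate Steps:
V = -28 (V = -2*14 = -28)
V*(m(v(5, -4), -11) + 238) = -28*(10 + 238) = -28*248 = -6944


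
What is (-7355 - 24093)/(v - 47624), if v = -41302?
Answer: 15724/44463 ≈ 0.35364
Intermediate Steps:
(-7355 - 24093)/(v - 47624) = (-7355 - 24093)/(-41302 - 47624) = -31448/(-88926) = -31448*(-1/88926) = 15724/44463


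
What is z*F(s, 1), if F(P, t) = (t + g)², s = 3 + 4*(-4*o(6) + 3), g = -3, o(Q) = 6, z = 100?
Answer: 400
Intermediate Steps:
s = -81 (s = 3 + 4*(-4*6 + 3) = 3 + 4*(-24 + 3) = 3 + 4*(-21) = 3 - 84 = -81)
F(P, t) = (-3 + t)² (F(P, t) = (t - 3)² = (-3 + t)²)
z*F(s, 1) = 100*(-3 + 1)² = 100*(-2)² = 100*4 = 400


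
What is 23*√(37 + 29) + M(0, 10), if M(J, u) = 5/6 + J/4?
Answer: ⅚ + 23*√66 ≈ 187.69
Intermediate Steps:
M(J, u) = ⅚ + J/4 (M(J, u) = 5*(⅙) + J*(¼) = ⅚ + J/4)
23*√(37 + 29) + M(0, 10) = 23*√(37 + 29) + (⅚ + (¼)*0) = 23*√66 + (⅚ + 0) = 23*√66 + ⅚ = ⅚ + 23*√66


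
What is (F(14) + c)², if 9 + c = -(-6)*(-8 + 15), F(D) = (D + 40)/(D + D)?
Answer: 239121/196 ≈ 1220.0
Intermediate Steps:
F(D) = (40 + D)/(2*D) (F(D) = (40 + D)/((2*D)) = (40 + D)*(1/(2*D)) = (40 + D)/(2*D))
c = 33 (c = -9 - (-6)*(-8 + 15) = -9 - (-6)*7 = -9 - 1*(-42) = -9 + 42 = 33)
(F(14) + c)² = ((½)*(40 + 14)/14 + 33)² = ((½)*(1/14)*54 + 33)² = (27/14 + 33)² = (489/14)² = 239121/196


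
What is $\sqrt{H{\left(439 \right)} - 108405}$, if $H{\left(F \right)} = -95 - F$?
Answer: $i \sqrt{108939} \approx 330.06 i$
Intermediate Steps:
$\sqrt{H{\left(439 \right)} - 108405} = \sqrt{\left(-95 - 439\right) - 108405} = \sqrt{-534 - 108405} = \sqrt{-108939} = i \sqrt{108939}$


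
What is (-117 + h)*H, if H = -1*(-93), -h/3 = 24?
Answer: -17577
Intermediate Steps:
h = -72 (h = -3*24 = -72)
H = 93
(-117 + h)*H = (-117 - 72)*93 = -189*93 = -17577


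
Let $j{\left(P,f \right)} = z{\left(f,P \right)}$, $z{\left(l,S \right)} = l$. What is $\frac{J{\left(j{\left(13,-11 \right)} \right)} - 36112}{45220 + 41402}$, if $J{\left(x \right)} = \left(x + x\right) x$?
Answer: $- \frac{17935}{43311} \approx -0.4141$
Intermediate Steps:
$j{\left(P,f \right)} = f$
$J{\left(x \right)} = 2 x^{2}$ ($J{\left(x \right)} = 2 x x = 2 x^{2}$)
$\frac{J{\left(j{\left(13,-11 \right)} \right)} - 36112}{45220 + 41402} = \frac{2 \left(-11\right)^{2} - 36112}{45220 + 41402} = \frac{2 \cdot 121 - 36112}{86622} = \left(242 - 36112\right) \frac{1}{86622} = \left(-35870\right) \frac{1}{86622} = - \frac{17935}{43311}$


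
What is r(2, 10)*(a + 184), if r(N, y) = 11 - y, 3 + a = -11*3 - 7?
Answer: 141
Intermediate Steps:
a = -43 (a = -3 + (-11*3 - 7) = -3 + (-33 - 7) = -3 - 40 = -43)
r(2, 10)*(a + 184) = (11 - 1*10)*(-43 + 184) = (11 - 10)*141 = 1*141 = 141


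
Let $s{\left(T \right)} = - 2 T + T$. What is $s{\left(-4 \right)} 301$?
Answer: $1204$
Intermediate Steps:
$s{\left(T \right)} = - T$
$s{\left(-4 \right)} 301 = \left(-1\right) \left(-4\right) 301 = 4 \cdot 301 = 1204$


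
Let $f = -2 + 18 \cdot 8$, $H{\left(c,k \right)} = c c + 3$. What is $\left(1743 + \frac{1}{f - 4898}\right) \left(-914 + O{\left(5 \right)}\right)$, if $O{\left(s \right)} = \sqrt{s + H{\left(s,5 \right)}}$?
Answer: $- \frac{3788396099}{2378} + \frac{8289707 \sqrt{33}}{4756} \approx -1.5831 \cdot 10^{6}$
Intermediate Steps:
$H{\left(c,k \right)} = 3 + c^{2}$ ($H{\left(c,k \right)} = c^{2} + 3 = 3 + c^{2}$)
$O{\left(s \right)} = \sqrt{3 + s + s^{2}}$ ($O{\left(s \right)} = \sqrt{s + \left(3 + s^{2}\right)} = \sqrt{3 + s + s^{2}}$)
$f = 142$ ($f = -2 + 144 = 142$)
$\left(1743 + \frac{1}{f - 4898}\right) \left(-914 + O{\left(5 \right)}\right) = \left(1743 + \frac{1}{142 - 4898}\right) \left(-914 + \sqrt{3 + 5 + 5^{2}}\right) = \left(1743 + \frac{1}{-4756}\right) \left(-914 + \sqrt{3 + 5 + 25}\right) = \left(1743 - \frac{1}{4756}\right) \left(-914 + \sqrt{33}\right) = \frac{8289707 \left(-914 + \sqrt{33}\right)}{4756} = - \frac{3788396099}{2378} + \frac{8289707 \sqrt{33}}{4756}$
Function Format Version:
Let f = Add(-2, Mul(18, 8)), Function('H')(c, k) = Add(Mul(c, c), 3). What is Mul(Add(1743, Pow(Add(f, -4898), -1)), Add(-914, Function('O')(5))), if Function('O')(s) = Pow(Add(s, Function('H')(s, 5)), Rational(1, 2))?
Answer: Add(Rational(-3788396099, 2378), Mul(Rational(8289707, 4756), Pow(33, Rational(1, 2)))) ≈ -1.5831e+6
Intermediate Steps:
Function('H')(c, k) = Add(3, Pow(c, 2)) (Function('H')(c, k) = Add(Pow(c, 2), 3) = Add(3, Pow(c, 2)))
Function('O')(s) = Pow(Add(3, s, Pow(s, 2)), Rational(1, 2)) (Function('O')(s) = Pow(Add(s, Add(3, Pow(s, 2))), Rational(1, 2)) = Pow(Add(3, s, Pow(s, 2)), Rational(1, 2)))
f = 142 (f = Add(-2, 144) = 142)
Mul(Add(1743, Pow(Add(f, -4898), -1)), Add(-914, Function('O')(5))) = Mul(Add(1743, Pow(Add(142, -4898), -1)), Add(-914, Pow(Add(3, 5, Pow(5, 2)), Rational(1, 2)))) = Mul(Add(1743, Pow(-4756, -1)), Add(-914, Pow(Add(3, 5, 25), Rational(1, 2)))) = Mul(Add(1743, Rational(-1, 4756)), Add(-914, Pow(33, Rational(1, 2)))) = Mul(Rational(8289707, 4756), Add(-914, Pow(33, Rational(1, 2)))) = Add(Rational(-3788396099, 2378), Mul(Rational(8289707, 4756), Pow(33, Rational(1, 2))))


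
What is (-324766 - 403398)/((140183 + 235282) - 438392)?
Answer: 728164/62927 ≈ 11.572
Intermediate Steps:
(-324766 - 403398)/((140183 + 235282) - 438392) = -728164/(375465 - 438392) = -728164/(-62927) = -728164*(-1/62927) = 728164/62927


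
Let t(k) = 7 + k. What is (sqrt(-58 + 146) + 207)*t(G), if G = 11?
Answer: 3726 + 36*sqrt(22) ≈ 3894.9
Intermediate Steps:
(sqrt(-58 + 146) + 207)*t(G) = (sqrt(-58 + 146) + 207)*(7 + 11) = (sqrt(88) + 207)*18 = (2*sqrt(22) + 207)*18 = (207 + 2*sqrt(22))*18 = 3726 + 36*sqrt(22)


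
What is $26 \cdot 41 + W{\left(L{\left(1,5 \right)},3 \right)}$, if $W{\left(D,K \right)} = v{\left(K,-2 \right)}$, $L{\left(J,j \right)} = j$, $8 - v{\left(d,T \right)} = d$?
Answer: $1071$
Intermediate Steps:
$v{\left(d,T \right)} = 8 - d$
$W{\left(D,K \right)} = 8 - K$
$26 \cdot 41 + W{\left(L{\left(1,5 \right)},3 \right)} = 26 \cdot 41 + \left(8 - 3\right) = 1066 + \left(8 - 3\right) = 1066 + 5 = 1071$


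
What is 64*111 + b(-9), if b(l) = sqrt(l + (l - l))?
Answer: 7104 + 3*I ≈ 7104.0 + 3.0*I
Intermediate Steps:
b(l) = sqrt(l) (b(l) = sqrt(l + 0) = sqrt(l))
64*111 + b(-9) = 64*111 + sqrt(-9) = 7104 + 3*I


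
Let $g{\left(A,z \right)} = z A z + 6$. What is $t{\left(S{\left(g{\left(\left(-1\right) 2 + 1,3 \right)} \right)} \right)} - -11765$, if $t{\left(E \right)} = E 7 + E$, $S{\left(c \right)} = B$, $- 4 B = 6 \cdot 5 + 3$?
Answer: $11699$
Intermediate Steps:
$B = - \frac{33}{4}$ ($B = - \frac{6 \cdot 5 + 3}{4} = - \frac{30 + 3}{4} = \left(- \frac{1}{4}\right) 33 = - \frac{33}{4} \approx -8.25$)
$g{\left(A,z \right)} = 6 + A z^{2}$ ($g{\left(A,z \right)} = A z z + 6 = A z^{2} + 6 = 6 + A z^{2}$)
$S{\left(c \right)} = - \frac{33}{4}$
$t{\left(E \right)} = 8 E$ ($t{\left(E \right)} = 7 E + E = 8 E$)
$t{\left(S{\left(g{\left(\left(-1\right) 2 + 1,3 \right)} \right)} \right)} - -11765 = 8 \left(- \frac{33}{4}\right) - -11765 = -66 + 11765 = 11699$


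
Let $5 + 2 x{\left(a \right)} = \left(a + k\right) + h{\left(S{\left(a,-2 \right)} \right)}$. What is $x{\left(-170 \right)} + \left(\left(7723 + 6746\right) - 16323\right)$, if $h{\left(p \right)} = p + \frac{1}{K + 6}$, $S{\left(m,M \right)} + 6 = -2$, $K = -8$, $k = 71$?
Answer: $- \frac{7641}{4} \approx -1910.3$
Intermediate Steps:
$S{\left(m,M \right)} = -8$ ($S{\left(m,M \right)} = -6 - 2 = -8$)
$h{\left(p \right)} = - \frac{1}{2} + p$ ($h{\left(p \right)} = p + \frac{1}{-8 + 6} = p + \frac{1}{-2} = p - \frac{1}{2} = - \frac{1}{2} + p$)
$x{\left(a \right)} = \frac{115}{4} + \frac{a}{2}$ ($x{\left(a \right)} = - \frac{5}{2} + \frac{\left(a + 71\right) - \frac{17}{2}}{2} = - \frac{5}{2} + \frac{\left(71 + a\right) - \frac{17}{2}}{2} = - \frac{5}{2} + \frac{\frac{125}{2} + a}{2} = - \frac{5}{2} + \left(\frac{125}{4} + \frac{a}{2}\right) = \frac{115}{4} + \frac{a}{2}$)
$x{\left(-170 \right)} + \left(\left(7723 + 6746\right) - 16323\right) = \left(\frac{115}{4} + \frac{1}{2} \left(-170\right)\right) + \left(\left(7723 + 6746\right) - 16323\right) = \left(\frac{115}{4} - 85\right) + \left(14469 - 16323\right) = - \frac{225}{4} - 1854 = - \frac{7641}{4}$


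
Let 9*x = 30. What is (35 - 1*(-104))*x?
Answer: 1390/3 ≈ 463.33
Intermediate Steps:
x = 10/3 (x = (⅑)*30 = 10/3 ≈ 3.3333)
(35 - 1*(-104))*x = (35 - 1*(-104))*(10/3) = (35 + 104)*(10/3) = 139*(10/3) = 1390/3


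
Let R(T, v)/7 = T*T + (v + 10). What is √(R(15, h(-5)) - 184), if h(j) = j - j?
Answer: √1461 ≈ 38.223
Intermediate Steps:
h(j) = 0
R(T, v) = 70 + 7*v + 7*T² (R(T, v) = 7*(T*T + (v + 10)) = 7*(T² + (10 + v)) = 7*(10 + v + T²) = 70 + 7*v + 7*T²)
√(R(15, h(-5)) - 184) = √((70 + 7*0 + 7*15²) - 184) = √((70 + 0 + 7*225) - 184) = √((70 + 0 + 1575) - 184) = √(1645 - 184) = √1461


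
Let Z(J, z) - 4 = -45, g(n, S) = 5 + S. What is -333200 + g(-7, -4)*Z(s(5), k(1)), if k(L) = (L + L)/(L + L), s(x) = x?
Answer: -333241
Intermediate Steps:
k(L) = 1 (k(L) = (2*L)/((2*L)) = (2*L)*(1/(2*L)) = 1)
Z(J, z) = -41 (Z(J, z) = 4 - 45 = -41)
-333200 + g(-7, -4)*Z(s(5), k(1)) = -333200 + (5 - 4)*(-41) = -333200 + 1*(-41) = -333200 - 41 = -333241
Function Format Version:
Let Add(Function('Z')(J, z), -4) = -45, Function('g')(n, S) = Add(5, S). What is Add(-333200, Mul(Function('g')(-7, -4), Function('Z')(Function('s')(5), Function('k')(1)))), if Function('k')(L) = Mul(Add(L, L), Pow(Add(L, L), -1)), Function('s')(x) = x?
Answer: -333241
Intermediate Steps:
Function('k')(L) = 1 (Function('k')(L) = Mul(Mul(2, L), Pow(Mul(2, L), -1)) = Mul(Mul(2, L), Mul(Rational(1, 2), Pow(L, -1))) = 1)
Function('Z')(J, z) = -41 (Function('Z')(J, z) = Add(4, -45) = -41)
Add(-333200, Mul(Function('g')(-7, -4), Function('Z')(Function('s')(5), Function('k')(1)))) = Add(-333200, Mul(Add(5, -4), -41)) = Add(-333200, Mul(1, -41)) = Add(-333200, -41) = -333241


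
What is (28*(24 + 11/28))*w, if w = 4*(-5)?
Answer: -13660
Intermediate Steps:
w = -20
(28*(24 + 11/28))*w = (28*(24 + 11/28))*(-20) = (28*(683/28))*(-20) = 683*(-20) = -13660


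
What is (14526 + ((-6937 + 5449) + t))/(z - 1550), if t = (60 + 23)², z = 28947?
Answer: 19927/27397 ≈ 0.72734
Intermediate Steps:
t = 6889 (t = 83² = 6889)
(14526 + ((-6937 + 5449) + t))/(z - 1550) = (14526 + ((-6937 + 5449) + 6889))/(28947 - 1550) = (14526 + (-1488 + 6889))/27397 = (14526 + 5401)*(1/27397) = 19927*(1/27397) = 19927/27397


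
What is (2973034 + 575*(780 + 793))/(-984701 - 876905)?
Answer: -3877509/1861606 ≈ -2.0829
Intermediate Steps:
(2973034 + 575*(780 + 793))/(-984701 - 876905) = (2973034 + 575*1573)/(-1861606) = (2973034 + 904475)*(-1/1861606) = 3877509*(-1/1861606) = -3877509/1861606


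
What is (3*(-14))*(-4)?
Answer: 168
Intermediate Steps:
(3*(-14))*(-4) = -42*(-4) = 168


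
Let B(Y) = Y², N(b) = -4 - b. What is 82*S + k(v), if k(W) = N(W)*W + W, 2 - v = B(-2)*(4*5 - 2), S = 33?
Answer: -1984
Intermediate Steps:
v = -70 (v = 2 - (-2)²*(4*5 - 2) = 2 - 4*(20 - 2) = 2 - 4*18 = 2 - 1*72 = 2 - 72 = -70)
k(W) = W + W*(-4 - W) (k(W) = (-4 - W)*W + W = W*(-4 - W) + W = W + W*(-4 - W))
82*S + k(v) = 82*33 - 1*(-70)*(3 - 70) = 2706 - 1*(-70)*(-67) = 2706 - 4690 = -1984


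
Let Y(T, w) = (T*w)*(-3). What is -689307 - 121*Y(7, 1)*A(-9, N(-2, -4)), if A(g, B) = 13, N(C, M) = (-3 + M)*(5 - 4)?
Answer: -656274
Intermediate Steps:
Y(T, w) = -3*T*w
N(C, M) = -3 + M (N(C, M) = (-3 + M)*1 = -3 + M)
-689307 - 121*Y(7, 1)*A(-9, N(-2, -4)) = -689307 - 121*(-3*7*1)*13 = -689307 - 121*(-21)*13 = -689307 - (-2541)*13 = -689307 - 1*(-33033) = -689307 + 33033 = -656274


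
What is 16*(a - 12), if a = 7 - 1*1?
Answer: -96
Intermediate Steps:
a = 6 (a = 7 - 1 = 6)
16*(a - 12) = 16*(6 - 12) = 16*(-6) = -96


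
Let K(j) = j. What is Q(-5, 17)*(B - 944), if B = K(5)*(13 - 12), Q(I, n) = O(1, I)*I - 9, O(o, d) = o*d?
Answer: -15024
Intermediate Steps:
O(o, d) = d*o
Q(I, n) = -9 + I² (Q(I, n) = (I*1)*I - 9 = I*I - 9 = I² - 9 = -9 + I²)
B = 5 (B = 5*(13 - 12) = 5*1 = 5)
Q(-5, 17)*(B - 944) = (-9 + (-5)²)*(5 - 944) = (-9 + 25)*(-939) = 16*(-939) = -15024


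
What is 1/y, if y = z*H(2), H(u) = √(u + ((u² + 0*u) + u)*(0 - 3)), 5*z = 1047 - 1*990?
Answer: -5*I/228 ≈ -0.02193*I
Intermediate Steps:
z = 57/5 (z = (1047 - 1*990)/5 = (1047 - 990)/5 = (⅕)*57 = 57/5 ≈ 11.400)
H(u) = √(-3*u² - 2*u) (H(u) = √(u + ((u² + 0) + u)*(-3)) = √(u + (u² + u)*(-3)) = √(u + (u + u²)*(-3)) = √(u + (-3*u - 3*u²)) = √(-3*u² - 2*u))
y = 228*I/5 (y = 57*√(-1*2*(2 + 3*2))/5 = 57*√(-1*2*(2 + 6))/5 = 57*√(-1*2*8)/5 = 57*√(-16)/5 = 57*(4*I)/5 = 228*I/5 ≈ 45.6*I)
1/y = 1/(228*I/5) = -5*I/228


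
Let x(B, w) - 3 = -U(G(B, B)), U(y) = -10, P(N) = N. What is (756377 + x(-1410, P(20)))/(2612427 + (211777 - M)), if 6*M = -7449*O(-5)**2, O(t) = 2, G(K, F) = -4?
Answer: 75639/282917 ≈ 0.26735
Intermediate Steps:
M = -4966 (M = (-7449*2**2)/6 = (-7449*4)/6 = (1/6)*(-29796) = -4966)
x(B, w) = 13 (x(B, w) = 3 - 1*(-10) = 3 + 10 = 13)
(756377 + x(-1410, P(20)))/(2612427 + (211777 - M)) = (756377 + 13)/(2612427 + (211777 - 1*(-4966))) = 756390/(2612427 + (211777 + 4966)) = 756390/(2612427 + 216743) = 756390/2829170 = 756390*(1/2829170) = 75639/282917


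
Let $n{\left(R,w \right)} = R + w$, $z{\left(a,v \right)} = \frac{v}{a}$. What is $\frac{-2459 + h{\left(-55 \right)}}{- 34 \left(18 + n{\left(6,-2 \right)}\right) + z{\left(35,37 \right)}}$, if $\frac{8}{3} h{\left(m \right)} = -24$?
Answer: $\frac{86380}{26143} \approx 3.3041$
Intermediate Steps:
$h{\left(m \right)} = -9$ ($h{\left(m \right)} = \frac{3}{8} \left(-24\right) = -9$)
$\frac{-2459 + h{\left(-55 \right)}}{- 34 \left(18 + n{\left(6,-2 \right)}\right) + z{\left(35,37 \right)}} = \frac{-2459 - 9}{- 34 \left(18 + \left(6 - 2\right)\right) + \frac{37}{35}} = - \frac{2468}{- 34 \left(18 + 4\right) + 37 \cdot \frac{1}{35}} = - \frac{2468}{\left(-34\right) 22 + \frac{37}{35}} = - \frac{2468}{-748 + \frac{37}{35}} = - \frac{2468}{- \frac{26143}{35}} = \left(-2468\right) \left(- \frac{35}{26143}\right) = \frac{86380}{26143}$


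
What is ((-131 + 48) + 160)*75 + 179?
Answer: 5954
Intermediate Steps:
((-131 + 48) + 160)*75 + 179 = (-83 + 160)*75 + 179 = 77*75 + 179 = 5775 + 179 = 5954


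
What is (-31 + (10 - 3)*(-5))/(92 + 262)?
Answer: -11/59 ≈ -0.18644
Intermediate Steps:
(-31 + (10 - 3)*(-5))/(92 + 262) = (-31 + 7*(-5))/354 = (-31 - 35)*(1/354) = -66*1/354 = -11/59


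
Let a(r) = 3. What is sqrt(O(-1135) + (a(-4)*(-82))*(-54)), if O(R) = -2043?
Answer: 3*sqrt(1249) ≈ 106.02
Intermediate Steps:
sqrt(O(-1135) + (a(-4)*(-82))*(-54)) = sqrt(-2043 + (3*(-82))*(-54)) = sqrt(-2043 - 246*(-54)) = sqrt(-2043 + 13284) = sqrt(11241) = 3*sqrt(1249)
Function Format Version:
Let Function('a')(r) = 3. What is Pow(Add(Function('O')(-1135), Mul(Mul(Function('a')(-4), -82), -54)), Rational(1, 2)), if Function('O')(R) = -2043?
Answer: Mul(3, Pow(1249, Rational(1, 2))) ≈ 106.02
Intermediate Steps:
Pow(Add(Function('O')(-1135), Mul(Mul(Function('a')(-4), -82), -54)), Rational(1, 2)) = Pow(Add(-2043, Mul(Mul(3, -82), -54)), Rational(1, 2)) = Pow(Add(-2043, Mul(-246, -54)), Rational(1, 2)) = Pow(Add(-2043, 13284), Rational(1, 2)) = Pow(11241, Rational(1, 2)) = Mul(3, Pow(1249, Rational(1, 2)))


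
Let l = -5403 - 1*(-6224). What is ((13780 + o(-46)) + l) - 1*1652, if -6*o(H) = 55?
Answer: 77639/6 ≈ 12940.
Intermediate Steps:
o(H) = -55/6 (o(H) = -⅙*55 = -55/6)
l = 821 (l = -5403 + 6224 = 821)
((13780 + o(-46)) + l) - 1*1652 = ((13780 - 55/6) + 821) - 1*1652 = (82625/6 + 821) - 1652 = 87551/6 - 1652 = 77639/6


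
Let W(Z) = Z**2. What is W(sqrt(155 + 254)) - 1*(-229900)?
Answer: 230309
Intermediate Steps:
W(sqrt(155 + 254)) - 1*(-229900) = (sqrt(155 + 254))**2 - 1*(-229900) = (sqrt(409))**2 + 229900 = 409 + 229900 = 230309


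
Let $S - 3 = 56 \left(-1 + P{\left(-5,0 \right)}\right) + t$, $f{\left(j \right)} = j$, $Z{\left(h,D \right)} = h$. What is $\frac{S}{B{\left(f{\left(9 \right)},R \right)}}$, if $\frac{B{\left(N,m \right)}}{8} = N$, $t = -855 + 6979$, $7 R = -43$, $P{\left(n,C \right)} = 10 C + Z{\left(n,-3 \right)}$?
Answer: $\frac{5791}{72} \approx 80.431$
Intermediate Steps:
$P{\left(n,C \right)} = n + 10 C$ ($P{\left(n,C \right)} = 10 C + n = n + 10 C$)
$R = - \frac{43}{7}$ ($R = \frac{1}{7} \left(-43\right) = - \frac{43}{7} \approx -6.1429$)
$t = 6124$
$B{\left(N,m \right)} = 8 N$
$S = 5791$ ($S = 3 + \left(56 \left(-1 + \left(-5 + 10 \cdot 0\right)\right) + 6124\right) = 3 + \left(56 \left(-1 + \left(-5 + 0\right)\right) + 6124\right) = 3 + \left(56 \left(-1 - 5\right) + 6124\right) = 3 + \left(56 \left(-6\right) + 6124\right) = 3 + \left(-336 + 6124\right) = 3 + 5788 = 5791$)
$\frac{S}{B{\left(f{\left(9 \right)},R \right)}} = \frac{5791}{8 \cdot 9} = \frac{5791}{72}$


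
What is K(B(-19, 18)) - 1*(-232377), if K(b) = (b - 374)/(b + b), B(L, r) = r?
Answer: 2091304/9 ≈ 2.3237e+5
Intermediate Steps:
K(b) = (-374 + b)/(2*b) (K(b) = (-374 + b)/((2*b)) = (-374 + b)*(1/(2*b)) = (-374 + b)/(2*b))
K(B(-19, 18)) - 1*(-232377) = (½)*(-374 + 18)/18 - 1*(-232377) = (½)*(1/18)*(-356) + 232377 = -89/9 + 232377 = 2091304/9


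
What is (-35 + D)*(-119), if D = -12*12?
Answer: 21301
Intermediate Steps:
D = -144
(-35 + D)*(-119) = (-35 - 144)*(-119) = -179*(-119) = 21301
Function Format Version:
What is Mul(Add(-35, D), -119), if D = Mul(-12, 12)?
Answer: 21301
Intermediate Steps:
D = -144
Mul(Add(-35, D), -119) = Mul(Add(-35, -144), -119) = Mul(-179, -119) = 21301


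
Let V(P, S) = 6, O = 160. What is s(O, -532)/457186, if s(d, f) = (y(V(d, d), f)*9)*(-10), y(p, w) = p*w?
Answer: 143640/228593 ≈ 0.62837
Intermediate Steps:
s(d, f) = -540*f (s(d, f) = ((6*f)*9)*(-10) = (54*f)*(-10) = -540*f)
s(O, -532)/457186 = -540*(-532)/457186 = 287280*(1/457186) = 143640/228593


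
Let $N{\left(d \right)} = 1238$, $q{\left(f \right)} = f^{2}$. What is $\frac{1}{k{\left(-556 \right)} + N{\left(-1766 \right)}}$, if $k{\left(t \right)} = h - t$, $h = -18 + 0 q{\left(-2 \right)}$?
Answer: $\frac{1}{1776} \approx 0.00056306$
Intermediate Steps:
$h = -18$ ($h = -18 + 0 \left(-2\right)^{2} = -18 + 0 \cdot 4 = -18 + 0 = -18$)
$k{\left(t \right)} = -18 - t$
$\frac{1}{k{\left(-556 \right)} + N{\left(-1766 \right)}} = \frac{1}{\left(-18 - -556\right) + 1238} = \frac{1}{\left(-18 + 556\right) + 1238} = \frac{1}{538 + 1238} = \frac{1}{1776}$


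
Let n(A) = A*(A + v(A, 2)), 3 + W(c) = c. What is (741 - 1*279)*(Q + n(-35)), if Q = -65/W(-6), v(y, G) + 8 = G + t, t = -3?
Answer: 2144450/3 ≈ 7.1482e+5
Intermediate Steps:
W(c) = -3 + c
v(y, G) = -11 + G (v(y, G) = -8 + (G - 3) = -8 + (-3 + G) = -11 + G)
Q = 65/9 (Q = -65/(-3 - 6) = -65/(-9) = -65*(-1/9) = 65/9 ≈ 7.2222)
n(A) = A*(-9 + A) (n(A) = A*(A + (-11 + 2)) = A*(A - 9) = A*(-9 + A))
(741 - 1*279)*(Q + n(-35)) = (741 - 1*279)*(65/9 - 35*(-9 - 35)) = (741 - 279)*(65/9 - 35*(-44)) = 462*(65/9 + 1540) = 462*(13925/9) = 2144450/3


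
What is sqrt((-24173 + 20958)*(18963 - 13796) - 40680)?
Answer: I*sqrt(16652585) ≈ 4080.8*I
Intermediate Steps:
sqrt((-24173 + 20958)*(18963 - 13796) - 40680) = sqrt(-3215*5167 - 40680) = sqrt(-16611905 - 40680) = sqrt(-16652585) = I*sqrt(16652585)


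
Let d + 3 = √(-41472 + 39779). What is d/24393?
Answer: -1/8131 + I*√1693/24393 ≈ -0.00012299 + 0.0016868*I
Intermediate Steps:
d = -3 + I*√1693 (d = -3 + √(-41472 + 39779) = -3 + √(-1693) = -3 + I*√1693 ≈ -3.0 + 41.146*I)
d/24393 = (-3 + I*√1693)/24393 = (-3 + I*√1693)*(1/24393) = -1/8131 + I*√1693/24393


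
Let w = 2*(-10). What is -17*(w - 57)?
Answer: 1309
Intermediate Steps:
w = -20
-17*(w - 57) = -17*(-20 - 57) = -17*(-77) = 1309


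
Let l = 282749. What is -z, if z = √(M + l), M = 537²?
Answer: -√571118 ≈ -755.72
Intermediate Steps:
M = 288369
z = √571118 (z = √(288369 + 282749) = √571118 ≈ 755.72)
-z = -√571118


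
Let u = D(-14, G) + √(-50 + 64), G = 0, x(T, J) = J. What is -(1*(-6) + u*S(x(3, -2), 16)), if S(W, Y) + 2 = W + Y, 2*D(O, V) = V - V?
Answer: 6 - 12*√14 ≈ -38.900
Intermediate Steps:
D(O, V) = 0 (D(O, V) = (V - V)/2 = (½)*0 = 0)
S(W, Y) = -2 + W + Y (S(W, Y) = -2 + (W + Y) = -2 + W + Y)
u = √14 (u = 0 + √(-50 + 64) = 0 + √14 = √14 ≈ 3.7417)
-(1*(-6) + u*S(x(3, -2), 16)) = -(1*(-6) + √14*(-2 - 2 + 16)) = -(-6 + √14*12) = -(-6 + 12*√14) = 6 - 12*√14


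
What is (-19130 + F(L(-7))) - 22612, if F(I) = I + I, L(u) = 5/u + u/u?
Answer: -292190/7 ≈ -41741.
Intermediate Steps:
L(u) = 1 + 5/u (L(u) = 5/u + 1 = 1 + 5/u)
F(I) = 2*I
(-19130 + F(L(-7))) - 22612 = (-19130 + 2*((5 - 7)/(-7))) - 22612 = (-19130 + 2*(-⅐*(-2))) - 22612 = (-19130 + 2*(2/7)) - 22612 = (-19130 + 4/7) - 22612 = -133906/7 - 22612 = -292190/7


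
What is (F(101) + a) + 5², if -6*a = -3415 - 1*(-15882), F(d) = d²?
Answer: 48889/6 ≈ 8148.2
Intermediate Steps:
a = -12467/6 (a = -(-3415 - 1*(-15882))/6 = -(-3415 + 15882)/6 = -⅙*12467 = -12467/6 ≈ -2077.8)
(F(101) + a) + 5² = (101² - 12467/6) + 5² = (10201 - 12467/6) + 25 = 48739/6 + 25 = 48889/6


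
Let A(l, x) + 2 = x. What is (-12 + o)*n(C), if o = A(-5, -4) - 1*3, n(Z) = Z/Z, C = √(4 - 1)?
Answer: -21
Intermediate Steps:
A(l, x) = -2 + x
C = √3 ≈ 1.7320
n(Z) = 1
o = -9 (o = (-2 - 4) - 1*3 = -6 - 3 = -9)
(-12 + o)*n(C) = (-12 - 9)*1 = -21*1 = -21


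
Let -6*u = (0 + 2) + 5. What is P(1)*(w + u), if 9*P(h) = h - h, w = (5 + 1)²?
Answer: 0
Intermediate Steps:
w = 36 (w = 6² = 36)
P(h) = 0 (P(h) = (h - h)/9 = (⅑)*0 = 0)
u = -7/6 (u = -((0 + 2) + 5)/6 = -(2 + 5)/6 = -⅙*7 = -7/6 ≈ -1.1667)
P(1)*(w + u) = 0*(36 - 7/6) = 0*(209/6) = 0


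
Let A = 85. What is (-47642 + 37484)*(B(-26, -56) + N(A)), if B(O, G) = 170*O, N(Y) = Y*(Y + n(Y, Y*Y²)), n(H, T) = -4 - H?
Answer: 48352080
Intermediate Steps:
N(Y) = -4*Y (N(Y) = Y*(Y + (-4 - Y)) = Y*(-4) = -4*Y)
(-47642 + 37484)*(B(-26, -56) + N(A)) = (-47642 + 37484)*(170*(-26) - 4*85) = -10158*(-4420 - 340) = -10158*(-4760) = 48352080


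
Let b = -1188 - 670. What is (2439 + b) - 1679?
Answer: -1098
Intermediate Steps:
b = -1858
(2439 + b) - 1679 = (2439 - 1858) - 1679 = 581 - 1679 = -1098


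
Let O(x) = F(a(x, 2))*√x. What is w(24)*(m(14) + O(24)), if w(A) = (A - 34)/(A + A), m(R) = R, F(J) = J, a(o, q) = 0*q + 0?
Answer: -35/12 ≈ -2.9167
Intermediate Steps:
a(o, q) = 0 (a(o, q) = 0 + 0 = 0)
O(x) = 0 (O(x) = 0*√x = 0)
w(A) = (-34 + A)/(2*A) (w(A) = (-34 + A)/((2*A)) = (-34 + A)*(1/(2*A)) = (-34 + A)/(2*A))
w(24)*(m(14) + O(24)) = ((½)*(-34 + 24)/24)*(14 + 0) = ((½)*(1/24)*(-10))*14 = -5/24*14 = -35/12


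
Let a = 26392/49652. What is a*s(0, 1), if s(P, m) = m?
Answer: 6598/12413 ≈ 0.53154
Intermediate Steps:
a = 6598/12413 (a = 26392*(1/49652) = 6598/12413 ≈ 0.53154)
a*s(0, 1) = (6598/12413)*1 = 6598/12413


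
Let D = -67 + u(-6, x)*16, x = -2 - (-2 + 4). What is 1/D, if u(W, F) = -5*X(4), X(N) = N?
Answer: -1/387 ≈ -0.0025840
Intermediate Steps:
x = -4 (x = -2 - 1*2 = -2 - 2 = -4)
u(W, F) = -20 (u(W, F) = -5*4 = -20)
D = -387 (D = -67 - 20*16 = -67 - 320 = -387)
1/D = 1/(-387) = -1/387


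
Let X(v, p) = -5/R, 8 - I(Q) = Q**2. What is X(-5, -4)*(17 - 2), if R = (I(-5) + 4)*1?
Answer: 75/13 ≈ 5.7692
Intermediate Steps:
I(Q) = 8 - Q**2
R = -13 (R = ((8 - 1*(-5)**2) + 4)*1 = ((8 - 1*25) + 4)*1 = ((8 - 25) + 4)*1 = (-17 + 4)*1 = -13*1 = -13)
X(v, p) = 5/13 (X(v, p) = -5/(-13) = -5*(-1/13) = 5/13)
X(-5, -4)*(17 - 2) = 5*(17 - 2)/13 = (5/13)*15 = 75/13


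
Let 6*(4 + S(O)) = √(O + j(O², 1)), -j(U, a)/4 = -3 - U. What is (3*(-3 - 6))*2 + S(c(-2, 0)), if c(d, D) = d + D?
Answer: -58 + √26/6 ≈ -57.150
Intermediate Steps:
c(d, D) = D + d
j(U, a) = 12 + 4*U (j(U, a) = -4*(-3 - U) = 12 + 4*U)
S(O) = -4 + √(12 + O + 4*O²)/6 (S(O) = -4 + √(O + (12 + 4*O²))/6 = -4 + √(12 + O + 4*O²)/6)
(3*(-3 - 6))*2 + S(c(-2, 0)) = (3*(-3 - 6))*2 + (-4 + √(12 + (0 - 2) + 4*(0 - 2)²)/6) = (3*(-9))*2 + (-4 + √(12 - 2 + 4*(-2)²)/6) = -27*2 + (-4 + √(12 - 2 + 4*4)/6) = -54 + (-4 + √(12 - 2 + 16)/6) = -54 + (-4 + √26/6) = -58 + √26/6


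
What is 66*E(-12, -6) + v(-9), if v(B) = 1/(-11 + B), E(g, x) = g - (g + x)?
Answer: 7919/20 ≈ 395.95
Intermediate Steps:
E(g, x) = -x (E(g, x) = g + (-g - x) = -x)
66*E(-12, -6) + v(-9) = 66*(-1*(-6)) + 1/(-11 - 9) = 66*6 + 1/(-20) = 396 - 1/20 = 7919/20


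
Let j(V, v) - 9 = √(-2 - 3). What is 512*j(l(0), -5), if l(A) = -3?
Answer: 4608 + 512*I*√5 ≈ 4608.0 + 1144.9*I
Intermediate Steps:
j(V, v) = 9 + I*√5 (j(V, v) = 9 + √(-2 - 3) = 9 + √(-5) = 9 + I*√5)
512*j(l(0), -5) = 512*(9 + I*√5) = 4608 + 512*I*√5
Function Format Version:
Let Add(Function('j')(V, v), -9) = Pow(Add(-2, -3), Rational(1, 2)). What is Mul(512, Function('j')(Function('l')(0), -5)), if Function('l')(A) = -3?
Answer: Add(4608, Mul(512, I, Pow(5, Rational(1, 2)))) ≈ Add(4608.0, Mul(1144.9, I))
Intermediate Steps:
Function('j')(V, v) = Add(9, Mul(I, Pow(5, Rational(1, 2)))) (Function('j')(V, v) = Add(9, Pow(Add(-2, -3), Rational(1, 2))) = Add(9, Pow(-5, Rational(1, 2))) = Add(9, Mul(I, Pow(5, Rational(1, 2)))))
Mul(512, Function('j')(Function('l')(0), -5)) = Mul(512, Add(9, Mul(I, Pow(5, Rational(1, 2))))) = Add(4608, Mul(512, I, Pow(5, Rational(1, 2))))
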